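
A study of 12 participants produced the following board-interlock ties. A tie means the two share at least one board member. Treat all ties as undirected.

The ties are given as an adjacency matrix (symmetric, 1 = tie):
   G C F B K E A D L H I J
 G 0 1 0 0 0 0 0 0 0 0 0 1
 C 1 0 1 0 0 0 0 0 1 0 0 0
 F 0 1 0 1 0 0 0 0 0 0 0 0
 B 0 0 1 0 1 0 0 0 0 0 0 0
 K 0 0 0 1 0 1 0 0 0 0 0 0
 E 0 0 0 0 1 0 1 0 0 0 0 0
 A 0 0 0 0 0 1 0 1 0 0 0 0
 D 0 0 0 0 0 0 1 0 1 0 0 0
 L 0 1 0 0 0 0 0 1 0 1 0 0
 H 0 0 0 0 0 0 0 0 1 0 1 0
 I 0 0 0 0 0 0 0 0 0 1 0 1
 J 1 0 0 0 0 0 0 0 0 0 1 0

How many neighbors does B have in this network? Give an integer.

2

B is directly tied to F and K. That is 2 neighbors, so the degree of B is 2.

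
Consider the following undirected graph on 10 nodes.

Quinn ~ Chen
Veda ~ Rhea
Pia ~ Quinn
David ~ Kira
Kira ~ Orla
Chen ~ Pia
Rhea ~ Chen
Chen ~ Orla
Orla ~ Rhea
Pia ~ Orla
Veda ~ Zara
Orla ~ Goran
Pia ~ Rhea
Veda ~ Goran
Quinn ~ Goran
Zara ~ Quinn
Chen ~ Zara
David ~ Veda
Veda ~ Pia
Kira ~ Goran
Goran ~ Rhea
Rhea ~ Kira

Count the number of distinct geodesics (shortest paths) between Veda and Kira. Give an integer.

3

The shortest distance is 2. The length-2 paths are: Veda–Rhea–Kira; Veda–Goran–Kira; Veda–David–Kira.
That gives 3 distinct shortest paths.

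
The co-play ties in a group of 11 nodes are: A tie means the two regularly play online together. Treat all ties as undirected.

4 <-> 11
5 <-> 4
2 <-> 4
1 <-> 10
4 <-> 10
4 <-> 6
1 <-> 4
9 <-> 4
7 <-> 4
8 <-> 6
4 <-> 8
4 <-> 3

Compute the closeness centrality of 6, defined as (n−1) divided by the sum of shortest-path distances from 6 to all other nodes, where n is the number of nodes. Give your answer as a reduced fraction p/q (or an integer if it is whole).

5/9

Distances from 6: 1:2, 2:2, 3:2, 4:1, 5:2, 7:2, 8:1, 9:2, 10:2, 11:2. Sum = 18.
n = 11, so closeness = 10/18 = 5/9.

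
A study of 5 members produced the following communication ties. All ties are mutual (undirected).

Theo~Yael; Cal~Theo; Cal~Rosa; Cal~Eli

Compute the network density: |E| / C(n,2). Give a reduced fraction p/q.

2/5

There are 4 edges and 5 nodes, so the maximum possible is C(5,2) = 10.
Density = 4/10 = 2/5.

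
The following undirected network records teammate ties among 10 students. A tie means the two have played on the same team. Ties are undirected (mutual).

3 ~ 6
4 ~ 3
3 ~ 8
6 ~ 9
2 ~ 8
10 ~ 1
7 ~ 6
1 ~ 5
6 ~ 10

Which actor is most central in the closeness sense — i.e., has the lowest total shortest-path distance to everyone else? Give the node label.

Farness (sum of distances to all others) for each node — 1:26, 2:32, 3:18, 4:26, 5:34, 6:16, 7:24, 8:24, 9:24, 10:20.
The smallest farness is 16, for 6, so 6 has the highest closeness.

6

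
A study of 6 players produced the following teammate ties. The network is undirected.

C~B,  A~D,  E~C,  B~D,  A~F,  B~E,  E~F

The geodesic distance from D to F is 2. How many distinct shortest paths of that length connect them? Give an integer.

The shortest distance is 2, and the only length-2 path is D–A–F. So there is exactly 1 shortest path.

1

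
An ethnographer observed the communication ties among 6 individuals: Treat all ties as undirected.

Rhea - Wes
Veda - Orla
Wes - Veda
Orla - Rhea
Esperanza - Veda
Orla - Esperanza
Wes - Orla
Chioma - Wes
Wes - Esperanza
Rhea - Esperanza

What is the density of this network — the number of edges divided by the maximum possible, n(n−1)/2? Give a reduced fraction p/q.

There are 10 edges and 6 nodes, so the maximum possible is C(6,2) = 15.
Density = 10/15 = 2/3.

2/3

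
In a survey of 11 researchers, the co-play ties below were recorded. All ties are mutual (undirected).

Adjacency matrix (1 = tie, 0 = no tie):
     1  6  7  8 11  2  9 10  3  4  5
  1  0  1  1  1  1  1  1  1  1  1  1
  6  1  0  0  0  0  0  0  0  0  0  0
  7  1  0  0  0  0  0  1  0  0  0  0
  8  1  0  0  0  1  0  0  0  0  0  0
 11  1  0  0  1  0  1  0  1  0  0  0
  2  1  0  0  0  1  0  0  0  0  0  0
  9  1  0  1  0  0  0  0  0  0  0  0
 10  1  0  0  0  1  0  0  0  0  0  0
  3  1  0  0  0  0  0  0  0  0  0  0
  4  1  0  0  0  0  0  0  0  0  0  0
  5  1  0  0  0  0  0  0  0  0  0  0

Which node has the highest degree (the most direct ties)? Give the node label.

Degrees — 1:10, 2:2, 3:1, 4:1, 5:1, 6:1, 7:2, 8:2, 9:2, 10:2, 11:4.
The maximum is 10, attained only by 1.

1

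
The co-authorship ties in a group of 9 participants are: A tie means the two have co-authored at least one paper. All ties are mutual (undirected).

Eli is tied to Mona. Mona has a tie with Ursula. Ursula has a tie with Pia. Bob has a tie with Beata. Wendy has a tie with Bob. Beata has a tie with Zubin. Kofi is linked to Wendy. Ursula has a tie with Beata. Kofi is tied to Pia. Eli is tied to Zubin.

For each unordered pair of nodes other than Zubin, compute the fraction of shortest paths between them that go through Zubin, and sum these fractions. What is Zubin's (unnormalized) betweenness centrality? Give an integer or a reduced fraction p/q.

Pairs whose geodesics pass through Zubin — Bob–Eli: 1; Beata–Eli: 1; Eli–Wendy: 1.
All other pairs contribute 0.
Summing the contributions gives betweenness(Zubin) = 3.

3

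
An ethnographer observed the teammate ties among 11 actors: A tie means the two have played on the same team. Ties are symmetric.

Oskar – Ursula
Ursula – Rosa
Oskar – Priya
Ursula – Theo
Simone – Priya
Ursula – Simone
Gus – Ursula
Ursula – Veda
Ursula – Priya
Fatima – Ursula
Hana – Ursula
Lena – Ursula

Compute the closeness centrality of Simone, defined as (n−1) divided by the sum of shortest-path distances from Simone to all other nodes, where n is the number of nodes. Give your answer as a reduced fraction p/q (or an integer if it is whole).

Distances from Simone: Fatima:2, Gus:2, Hana:2, Lena:2, Oskar:2, Priya:1, Rosa:2, Theo:2, Ursula:1, Veda:2. Sum = 18.
n = 11, so closeness = 10/18 = 5/9.

5/9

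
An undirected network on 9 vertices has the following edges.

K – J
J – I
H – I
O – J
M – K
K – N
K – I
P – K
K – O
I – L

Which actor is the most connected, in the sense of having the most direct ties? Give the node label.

K

Degrees — H:1, I:4, J:3, K:6, L:1, M:1, N:1, O:2, P:1.
The maximum is 6, attained only by K.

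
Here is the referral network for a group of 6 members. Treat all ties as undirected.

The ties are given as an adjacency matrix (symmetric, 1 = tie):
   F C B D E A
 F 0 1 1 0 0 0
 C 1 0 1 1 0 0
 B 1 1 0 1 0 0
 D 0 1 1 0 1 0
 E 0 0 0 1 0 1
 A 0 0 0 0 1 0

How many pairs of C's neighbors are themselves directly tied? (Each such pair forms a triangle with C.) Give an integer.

C's neighbors: B, D, and F.
Neighbor pairs that are themselves tied: C–B–D; C–B–F. Each forms one triangle with C, for 2 in total.

2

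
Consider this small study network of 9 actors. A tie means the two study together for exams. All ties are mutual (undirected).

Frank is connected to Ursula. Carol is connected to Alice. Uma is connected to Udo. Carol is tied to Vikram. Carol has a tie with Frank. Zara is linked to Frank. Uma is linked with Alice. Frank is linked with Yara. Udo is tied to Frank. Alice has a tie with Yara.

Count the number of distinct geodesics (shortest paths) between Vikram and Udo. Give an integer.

The shortest distance is 3, and the only length-3 path is Vikram–Carol–Frank–Udo. So there is exactly 1 shortest path.

1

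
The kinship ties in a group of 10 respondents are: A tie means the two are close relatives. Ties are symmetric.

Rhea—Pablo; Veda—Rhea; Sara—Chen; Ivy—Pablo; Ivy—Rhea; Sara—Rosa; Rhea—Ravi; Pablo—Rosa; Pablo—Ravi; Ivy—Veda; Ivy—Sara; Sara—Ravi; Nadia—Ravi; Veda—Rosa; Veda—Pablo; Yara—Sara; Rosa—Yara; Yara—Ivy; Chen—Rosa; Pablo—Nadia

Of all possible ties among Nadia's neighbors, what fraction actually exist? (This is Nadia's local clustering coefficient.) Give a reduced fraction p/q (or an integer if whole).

1

Nadia's neighbors: Pablo and Ravi (k = 2).
Possible neighbor pairs: C(2,2) = 1. Edges among them: Pablo–Ravi → e = 1.
Clustering(Nadia) = 1/1.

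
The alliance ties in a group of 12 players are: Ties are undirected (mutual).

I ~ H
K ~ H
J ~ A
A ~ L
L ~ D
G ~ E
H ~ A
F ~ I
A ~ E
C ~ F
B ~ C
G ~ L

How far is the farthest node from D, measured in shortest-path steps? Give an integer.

7

Distances from D: A:2, B:7, C:6, E:3, F:5, G:2, H:3, I:4, J:3, K:4, L:1.
The largest is 7 (to B), so the eccentricity of D is 7.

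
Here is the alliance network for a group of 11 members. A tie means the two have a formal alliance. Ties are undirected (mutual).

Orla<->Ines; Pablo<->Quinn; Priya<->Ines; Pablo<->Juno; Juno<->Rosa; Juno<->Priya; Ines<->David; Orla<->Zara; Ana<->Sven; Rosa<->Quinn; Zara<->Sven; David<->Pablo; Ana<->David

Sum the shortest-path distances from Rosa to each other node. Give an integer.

Distances from Rosa: Ana:4, David:3, Ines:3, Juno:1, Orla:4, Pablo:2, Priya:2, Quinn:1, Sven:5, Zara:5.
Sum = 4 + 3 + 3 + 1 + 4 + 2 + 2 + 1 + 5 + 5 = 30.

30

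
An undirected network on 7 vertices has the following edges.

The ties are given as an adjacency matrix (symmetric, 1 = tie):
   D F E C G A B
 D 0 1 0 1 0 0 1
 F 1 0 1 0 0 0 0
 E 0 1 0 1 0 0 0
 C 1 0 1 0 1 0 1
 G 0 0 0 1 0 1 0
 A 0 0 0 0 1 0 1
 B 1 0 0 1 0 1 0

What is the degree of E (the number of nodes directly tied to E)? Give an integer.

E is directly tied to C and F. That is 2 neighbors, so the degree of E is 2.

2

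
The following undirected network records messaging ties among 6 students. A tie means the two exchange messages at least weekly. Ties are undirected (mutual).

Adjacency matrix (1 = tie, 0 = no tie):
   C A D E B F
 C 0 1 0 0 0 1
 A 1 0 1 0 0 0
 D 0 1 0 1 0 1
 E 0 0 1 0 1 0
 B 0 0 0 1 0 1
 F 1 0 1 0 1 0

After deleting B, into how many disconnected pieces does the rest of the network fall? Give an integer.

B's neighbors (E and F) remain reachable from one another through other ties, so the rest of the network stays in one piece.

1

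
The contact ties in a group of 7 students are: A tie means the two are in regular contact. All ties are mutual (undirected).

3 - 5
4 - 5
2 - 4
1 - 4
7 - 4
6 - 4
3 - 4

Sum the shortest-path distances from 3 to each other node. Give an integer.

Distances from 3: 1:2, 2:2, 4:1, 5:1, 6:2, 7:2.
Sum = 2 + 2 + 1 + 1 + 2 + 2 = 10.

10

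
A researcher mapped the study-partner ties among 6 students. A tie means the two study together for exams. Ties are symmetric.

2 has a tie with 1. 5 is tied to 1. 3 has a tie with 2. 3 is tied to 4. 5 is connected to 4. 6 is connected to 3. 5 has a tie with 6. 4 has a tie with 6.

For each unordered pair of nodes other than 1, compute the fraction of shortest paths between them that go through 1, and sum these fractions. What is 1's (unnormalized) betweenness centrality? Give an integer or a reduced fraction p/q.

1

Pairs whose geodesics pass through 1 — 5–2: 1.
All other pairs contribute 0.
Summing the contributions gives betweenness(1) = 1.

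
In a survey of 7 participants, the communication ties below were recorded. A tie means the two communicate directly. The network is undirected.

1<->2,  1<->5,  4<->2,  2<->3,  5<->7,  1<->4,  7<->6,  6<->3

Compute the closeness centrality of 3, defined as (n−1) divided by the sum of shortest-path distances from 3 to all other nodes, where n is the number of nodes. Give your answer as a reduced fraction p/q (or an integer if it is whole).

Distances from 3: 1:2, 2:1, 4:2, 5:3, 6:1, 7:2. Sum = 11.
n = 7, so closeness = 6/11.

6/11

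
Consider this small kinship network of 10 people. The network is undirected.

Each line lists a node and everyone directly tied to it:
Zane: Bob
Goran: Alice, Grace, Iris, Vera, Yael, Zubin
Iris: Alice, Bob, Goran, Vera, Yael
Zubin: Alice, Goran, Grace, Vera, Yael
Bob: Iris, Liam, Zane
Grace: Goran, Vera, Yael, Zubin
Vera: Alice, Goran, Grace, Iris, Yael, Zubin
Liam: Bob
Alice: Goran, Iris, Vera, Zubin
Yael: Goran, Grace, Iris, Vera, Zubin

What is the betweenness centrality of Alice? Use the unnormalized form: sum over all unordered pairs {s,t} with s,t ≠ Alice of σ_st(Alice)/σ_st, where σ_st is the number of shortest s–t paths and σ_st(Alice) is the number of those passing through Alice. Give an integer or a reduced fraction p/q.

1

Pairs whose geodesics pass through Alice — Iris–Zubin: 1/4; Zubin–Bob: 1/4; Zubin–Liam: 1/4; Zubin–Zane: 1/4.
All other pairs contribute 0.
Summing the contributions gives betweenness(Alice) = 1.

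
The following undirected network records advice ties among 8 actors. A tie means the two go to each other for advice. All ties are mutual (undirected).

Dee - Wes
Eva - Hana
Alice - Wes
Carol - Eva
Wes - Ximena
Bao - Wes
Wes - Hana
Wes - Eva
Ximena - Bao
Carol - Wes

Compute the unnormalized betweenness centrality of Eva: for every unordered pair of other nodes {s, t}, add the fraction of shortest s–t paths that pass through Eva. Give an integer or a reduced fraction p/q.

1/2

Pairs whose geodesics pass through Eva — Hana–Carol: 1/2.
All other pairs contribute 0.
Summing the contributions gives betweenness(Eva) = 1/2.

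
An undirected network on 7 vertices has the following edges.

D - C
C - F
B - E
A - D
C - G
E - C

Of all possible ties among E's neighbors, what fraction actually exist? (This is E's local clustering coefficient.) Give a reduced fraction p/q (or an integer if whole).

0

E's neighbors: B and C (k = 2).
Possible neighbor pairs: C(2,2) = 1. Edges among them: none → e = 0.
Clustering(E) = 0/1.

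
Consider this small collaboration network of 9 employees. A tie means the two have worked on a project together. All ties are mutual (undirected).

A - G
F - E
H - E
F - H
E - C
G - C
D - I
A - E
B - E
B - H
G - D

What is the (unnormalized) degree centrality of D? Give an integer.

D is directly tied to G and I. That is 2 neighbors, so the degree of D is 2.

2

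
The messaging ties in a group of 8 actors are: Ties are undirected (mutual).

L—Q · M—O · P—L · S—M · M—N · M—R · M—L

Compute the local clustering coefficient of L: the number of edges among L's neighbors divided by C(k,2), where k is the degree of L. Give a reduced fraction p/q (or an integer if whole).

L's neighbors: M, P, and Q (k = 3).
Possible neighbor pairs: C(3,2) = 3. Edges among them: none → e = 0.
Clustering(L) = 0/3 = 0.

0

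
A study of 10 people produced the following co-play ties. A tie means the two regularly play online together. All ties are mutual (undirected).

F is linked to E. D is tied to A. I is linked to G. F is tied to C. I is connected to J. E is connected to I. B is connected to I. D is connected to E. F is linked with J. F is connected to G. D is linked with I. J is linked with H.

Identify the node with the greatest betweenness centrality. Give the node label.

Unnormalized betweenness of each node: A:0, B:0, C:0, D:8, E:16/3, F:21/2, G:4/3, H:0, I:33/2, J:28/3.
I has the largest value, 33/2, making it the main broker — the node through which the most shortest paths run.

I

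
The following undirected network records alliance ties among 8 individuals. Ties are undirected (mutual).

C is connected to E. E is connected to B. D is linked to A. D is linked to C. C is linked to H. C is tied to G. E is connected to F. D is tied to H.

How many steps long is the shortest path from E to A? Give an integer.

One shortest route is E – C – D – A, which uses 3 edges, and at distance 2 from E we only reach {D, G, H}, which does not include A. So d(E,A) = 3.

3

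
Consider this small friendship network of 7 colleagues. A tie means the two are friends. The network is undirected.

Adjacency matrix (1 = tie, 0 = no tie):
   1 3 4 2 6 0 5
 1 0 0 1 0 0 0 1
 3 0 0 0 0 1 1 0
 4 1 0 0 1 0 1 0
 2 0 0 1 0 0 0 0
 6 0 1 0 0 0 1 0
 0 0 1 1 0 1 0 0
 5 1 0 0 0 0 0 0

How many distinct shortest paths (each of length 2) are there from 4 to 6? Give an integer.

The shortest distance is 2, and the only length-2 path is 4–0–6. So there is exactly 1 shortest path.

1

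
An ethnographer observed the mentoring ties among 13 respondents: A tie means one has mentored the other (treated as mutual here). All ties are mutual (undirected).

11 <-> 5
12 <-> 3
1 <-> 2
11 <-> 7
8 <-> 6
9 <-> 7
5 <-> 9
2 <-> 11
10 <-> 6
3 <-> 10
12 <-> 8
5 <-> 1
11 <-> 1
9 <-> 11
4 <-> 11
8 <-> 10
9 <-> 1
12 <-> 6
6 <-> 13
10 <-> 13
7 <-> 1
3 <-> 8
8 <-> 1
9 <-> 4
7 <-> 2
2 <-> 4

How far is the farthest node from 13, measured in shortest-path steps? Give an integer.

5

Distances from 13: 1:3, 2:4, 3:2, 4:5, 5:4, 6:1, 7:4, 8:2, 9:4, 10:1, 11:4, 12:2.
The largest is 5 (to 4), so the eccentricity of 13 is 5.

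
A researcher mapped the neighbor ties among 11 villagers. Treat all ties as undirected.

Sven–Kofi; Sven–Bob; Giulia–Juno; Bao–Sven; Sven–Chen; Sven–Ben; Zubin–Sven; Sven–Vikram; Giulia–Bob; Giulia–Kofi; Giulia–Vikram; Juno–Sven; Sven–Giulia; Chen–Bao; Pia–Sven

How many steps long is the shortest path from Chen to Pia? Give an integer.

One shortest route is Chen – Sven – Pia, which uses 2 edges, and Chen and Pia are not directly tied, so nothing shorter exists. So d(Chen,Pia) = 2.

2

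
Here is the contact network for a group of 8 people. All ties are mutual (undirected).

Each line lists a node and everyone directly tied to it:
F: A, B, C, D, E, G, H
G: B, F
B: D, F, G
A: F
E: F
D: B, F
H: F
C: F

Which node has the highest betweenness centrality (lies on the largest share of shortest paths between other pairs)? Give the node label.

Unnormalized betweenness of each node: A:0, B:1/2, C:0, D:0, E:0, F:37/2, G:0, H:0.
F has the largest value, 37/2, making it the main broker — the node through which the most shortest paths run.

F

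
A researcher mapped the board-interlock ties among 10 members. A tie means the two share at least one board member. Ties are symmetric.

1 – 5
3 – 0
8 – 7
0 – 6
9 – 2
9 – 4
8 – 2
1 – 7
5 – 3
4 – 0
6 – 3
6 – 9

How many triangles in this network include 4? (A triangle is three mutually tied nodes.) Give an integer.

4's neighbors are 0 and 9, but none of them are tied to each other, so no triangle contains 4.

0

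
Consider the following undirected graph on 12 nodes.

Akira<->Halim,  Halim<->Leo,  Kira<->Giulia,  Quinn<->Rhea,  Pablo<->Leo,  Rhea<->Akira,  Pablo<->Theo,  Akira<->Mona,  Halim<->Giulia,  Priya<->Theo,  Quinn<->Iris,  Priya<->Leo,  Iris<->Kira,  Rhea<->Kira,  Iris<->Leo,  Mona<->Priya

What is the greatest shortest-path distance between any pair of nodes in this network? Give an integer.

4

Eccentricity of each node (its greatest distance to any other): Akira:3, Giulia:4, Halim:3, Iris:3, Kira:4, Leo:3, Mona:3, Pablo:4, Priya:3, Quinn:4, Rhea:4, Theo:4.
The maximum eccentricity is 4, realized for instance by the pair Quinn–Theo via Quinn – Iris – Leo – Priya – Theo. So the diameter is 4.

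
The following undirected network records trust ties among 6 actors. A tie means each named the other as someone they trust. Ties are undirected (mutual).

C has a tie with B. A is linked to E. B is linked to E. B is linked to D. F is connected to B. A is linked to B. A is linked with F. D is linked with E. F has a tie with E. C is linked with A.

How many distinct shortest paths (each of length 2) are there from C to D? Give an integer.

The shortest distance is 2, and the only length-2 path is C–B–D. So there is exactly 1 shortest path.

1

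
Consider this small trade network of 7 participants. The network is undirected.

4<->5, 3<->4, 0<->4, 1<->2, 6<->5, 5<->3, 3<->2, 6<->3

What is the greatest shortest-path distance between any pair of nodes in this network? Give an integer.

4

Eccentricity of each node (its greatest distance to any other): 0:4, 1:4, 2:3, 3:2, 4:3, 5:3, 6:3.
The maximum eccentricity is 4, realized for instance by the pair 0–1 via 0 – 4 – 3 – 2 – 1. So the diameter is 4.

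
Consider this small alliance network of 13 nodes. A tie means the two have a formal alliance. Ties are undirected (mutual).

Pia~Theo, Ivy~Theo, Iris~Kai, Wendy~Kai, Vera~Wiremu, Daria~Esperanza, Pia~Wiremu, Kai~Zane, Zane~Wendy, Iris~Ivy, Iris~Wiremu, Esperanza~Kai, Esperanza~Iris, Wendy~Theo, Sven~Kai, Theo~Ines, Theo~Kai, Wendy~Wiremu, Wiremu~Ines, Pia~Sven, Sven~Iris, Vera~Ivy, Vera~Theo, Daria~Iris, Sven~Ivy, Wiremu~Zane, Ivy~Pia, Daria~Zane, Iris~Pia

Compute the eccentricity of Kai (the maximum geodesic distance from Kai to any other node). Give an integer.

2

Distances from Kai: Daria:2, Esperanza:1, Ines:2, Iris:1, Ivy:2, Pia:2, Sven:1, Theo:1, Vera:2, Wendy:1, Wiremu:2, Zane:1.
The largest is 2 (to Daria, Ivy, Ines, Pia, Vera, and Wiremu), so the eccentricity of Kai is 2.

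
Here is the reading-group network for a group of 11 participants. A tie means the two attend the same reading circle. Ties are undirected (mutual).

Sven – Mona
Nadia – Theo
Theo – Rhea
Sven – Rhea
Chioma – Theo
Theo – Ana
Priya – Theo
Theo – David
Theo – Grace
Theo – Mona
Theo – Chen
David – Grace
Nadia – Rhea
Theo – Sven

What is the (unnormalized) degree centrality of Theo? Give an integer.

10

Theo is directly tied to Ana, Chen, Chioma, David, Grace, Mona, Nadia, Priya, Rhea, and Sven. That is 10 neighbors, so the degree of Theo is 10.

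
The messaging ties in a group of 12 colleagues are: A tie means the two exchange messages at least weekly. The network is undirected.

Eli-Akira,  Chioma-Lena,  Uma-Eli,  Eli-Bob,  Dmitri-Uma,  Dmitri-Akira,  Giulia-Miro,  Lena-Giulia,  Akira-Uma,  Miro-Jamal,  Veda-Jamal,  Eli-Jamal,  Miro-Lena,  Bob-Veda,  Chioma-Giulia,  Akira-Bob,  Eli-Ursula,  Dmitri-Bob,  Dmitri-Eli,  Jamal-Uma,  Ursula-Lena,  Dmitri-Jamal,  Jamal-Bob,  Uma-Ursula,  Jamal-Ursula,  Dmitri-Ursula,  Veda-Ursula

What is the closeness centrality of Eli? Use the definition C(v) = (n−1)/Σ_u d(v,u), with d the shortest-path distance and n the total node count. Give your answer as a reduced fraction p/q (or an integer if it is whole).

11/18

Distances from Eli: Akira:1, Bob:1, Chioma:3, Dmitri:1, Giulia:3, Jamal:1, Lena:2, Miro:2, Uma:1, Ursula:1, Veda:2. Sum = 18.
n = 12, so closeness = 11/18.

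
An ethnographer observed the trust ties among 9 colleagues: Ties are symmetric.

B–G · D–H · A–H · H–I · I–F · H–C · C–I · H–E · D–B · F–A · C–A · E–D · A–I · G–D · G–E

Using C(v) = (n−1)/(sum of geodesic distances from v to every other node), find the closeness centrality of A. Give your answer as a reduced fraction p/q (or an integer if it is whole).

Distances from A: B:3, C:1, D:2, E:2, F:1, G:3, H:1, I:1. Sum = 14.
n = 9, so closeness = 8/14 = 4/7.

4/7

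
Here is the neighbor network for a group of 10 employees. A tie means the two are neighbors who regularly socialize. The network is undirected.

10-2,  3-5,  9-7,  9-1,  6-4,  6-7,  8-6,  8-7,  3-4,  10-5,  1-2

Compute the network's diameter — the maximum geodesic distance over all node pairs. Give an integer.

Eccentricity of each node (its greatest distance to any other): 1:4, 2:4, 3:4, 4:4, 5:4, 6:4, 7:4, 8:5, 9:4, 10:5.
The maximum eccentricity is 5, realized for instance by the pair 8–10 via 8 – 7 – 9 – 1 – 2 – 10. So the diameter is 5.

5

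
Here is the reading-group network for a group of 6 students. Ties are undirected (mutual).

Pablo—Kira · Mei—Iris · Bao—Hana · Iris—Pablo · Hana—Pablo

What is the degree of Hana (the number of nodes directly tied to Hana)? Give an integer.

2

Hana is directly tied to Bao and Pablo. That is 2 neighbors, so the degree of Hana is 2.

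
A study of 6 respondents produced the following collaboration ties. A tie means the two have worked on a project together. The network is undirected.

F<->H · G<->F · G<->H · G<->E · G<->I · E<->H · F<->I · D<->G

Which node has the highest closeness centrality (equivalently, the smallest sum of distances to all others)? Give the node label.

G

Farness (sum of distances to all others) for each node — D:9, E:8, F:7, G:5, H:7, I:8.
The smallest farness is 5, for G, so G has the highest closeness.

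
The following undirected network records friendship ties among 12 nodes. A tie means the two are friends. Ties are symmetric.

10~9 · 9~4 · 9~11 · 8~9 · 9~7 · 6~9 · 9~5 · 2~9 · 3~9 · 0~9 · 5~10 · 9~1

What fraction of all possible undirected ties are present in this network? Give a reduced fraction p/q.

There are 12 edges and 12 nodes, so the maximum possible is C(12,2) = 66.
Density = 12/66 = 2/11.

2/11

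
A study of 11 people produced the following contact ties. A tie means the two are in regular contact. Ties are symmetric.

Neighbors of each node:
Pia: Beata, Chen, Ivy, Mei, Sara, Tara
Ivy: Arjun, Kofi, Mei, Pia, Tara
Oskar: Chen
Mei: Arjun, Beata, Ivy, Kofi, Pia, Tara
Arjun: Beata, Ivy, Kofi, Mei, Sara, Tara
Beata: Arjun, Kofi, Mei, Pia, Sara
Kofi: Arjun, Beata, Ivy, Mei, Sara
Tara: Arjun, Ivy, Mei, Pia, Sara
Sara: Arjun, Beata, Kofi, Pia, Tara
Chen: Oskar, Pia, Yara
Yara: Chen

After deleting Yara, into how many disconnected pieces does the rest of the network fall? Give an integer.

Yara's neighbors (Chen) remain reachable from one another through other ties, so the rest of the network stays in one piece.

1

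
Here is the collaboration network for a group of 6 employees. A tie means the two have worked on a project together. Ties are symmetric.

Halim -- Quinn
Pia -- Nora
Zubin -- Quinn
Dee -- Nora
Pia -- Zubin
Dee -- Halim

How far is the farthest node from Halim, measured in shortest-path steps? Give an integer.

Distances from Halim: Dee:1, Nora:2, Pia:3, Quinn:1, Zubin:2.
The largest is 3 (to Pia), so the eccentricity of Halim is 3.

3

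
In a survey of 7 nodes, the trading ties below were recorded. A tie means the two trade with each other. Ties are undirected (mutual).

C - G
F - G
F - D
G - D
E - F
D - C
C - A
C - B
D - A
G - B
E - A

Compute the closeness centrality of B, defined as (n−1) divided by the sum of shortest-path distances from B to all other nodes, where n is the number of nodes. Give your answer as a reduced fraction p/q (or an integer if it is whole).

6/11

Distances from B: A:2, C:1, D:2, E:3, F:2, G:1. Sum = 11.
n = 7, so closeness = 6/11.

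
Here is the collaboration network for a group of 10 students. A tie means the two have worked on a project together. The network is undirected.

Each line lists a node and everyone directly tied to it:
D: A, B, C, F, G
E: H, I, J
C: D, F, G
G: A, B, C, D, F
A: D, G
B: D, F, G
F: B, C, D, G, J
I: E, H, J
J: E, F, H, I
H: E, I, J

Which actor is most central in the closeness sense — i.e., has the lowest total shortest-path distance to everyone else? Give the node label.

Farness (sum of distances to all others) for each node — A:23, B:18, C:18, D:16, E:21, F:13, G:16, H:21, I:21, J:15.
The smallest farness is 13, for F, so F has the highest closeness.

F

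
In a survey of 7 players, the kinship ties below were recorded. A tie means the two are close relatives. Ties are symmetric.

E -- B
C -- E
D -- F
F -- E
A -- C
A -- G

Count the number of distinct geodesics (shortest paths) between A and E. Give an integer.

1

The shortest distance is 2, and the only length-2 path is A–C–E. So there is exactly 1 shortest path.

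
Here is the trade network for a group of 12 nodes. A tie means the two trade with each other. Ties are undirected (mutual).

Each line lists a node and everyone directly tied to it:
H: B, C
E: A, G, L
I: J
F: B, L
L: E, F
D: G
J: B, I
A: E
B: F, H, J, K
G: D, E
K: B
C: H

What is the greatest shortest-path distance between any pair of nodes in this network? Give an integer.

7

Eccentricity of each node (its greatest distance to any other): A:6, B:5, C:7, D:7, E:5, F:4, G:6, H:6, I:7, J:6, K:6, L:4.
The maximum eccentricity is 7, realized for instance by the pair I–D via I – J – B – F – L – E – G – D. So the diameter is 7.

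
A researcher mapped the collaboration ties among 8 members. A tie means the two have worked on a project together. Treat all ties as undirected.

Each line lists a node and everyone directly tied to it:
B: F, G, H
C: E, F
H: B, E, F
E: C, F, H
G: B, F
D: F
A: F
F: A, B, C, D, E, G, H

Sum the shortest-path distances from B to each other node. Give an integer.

Distances from B: A:2, C:2, D:2, E:2, F:1, G:1, H:1.
Sum = 2 + 2 + 2 + 2 + 1 + 1 + 1 = 11.

11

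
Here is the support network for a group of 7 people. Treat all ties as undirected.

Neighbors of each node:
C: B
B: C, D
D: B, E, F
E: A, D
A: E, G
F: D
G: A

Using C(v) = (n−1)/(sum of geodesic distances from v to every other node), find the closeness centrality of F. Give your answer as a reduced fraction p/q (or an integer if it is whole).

2/5

Distances from F: A:3, B:2, C:3, D:1, E:2, G:4. Sum = 15.
n = 7, so closeness = 6/15 = 2/5.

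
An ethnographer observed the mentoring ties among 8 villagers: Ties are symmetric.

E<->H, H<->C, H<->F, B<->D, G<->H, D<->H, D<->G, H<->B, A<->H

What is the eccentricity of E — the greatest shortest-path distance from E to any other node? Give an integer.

Distances from E: A:2, B:2, C:2, D:2, F:2, G:2, H:1.
The largest is 2 (to F, D, C, G, B, and A), so the eccentricity of E is 2.

2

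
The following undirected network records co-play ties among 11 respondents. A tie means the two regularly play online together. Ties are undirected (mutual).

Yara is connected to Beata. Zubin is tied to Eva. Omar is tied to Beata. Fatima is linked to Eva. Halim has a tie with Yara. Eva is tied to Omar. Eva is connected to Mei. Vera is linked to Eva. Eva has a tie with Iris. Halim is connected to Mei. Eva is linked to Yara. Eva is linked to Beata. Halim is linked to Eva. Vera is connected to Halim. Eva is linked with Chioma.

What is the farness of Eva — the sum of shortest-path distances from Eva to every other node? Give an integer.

10

Distances from Eva: Beata:1, Chioma:1, Fatima:1, Halim:1, Iris:1, Mei:1, Omar:1, Vera:1, Yara:1, Zubin:1.
Sum = 1 + 1 + 1 + 1 + 1 + 1 + 1 + 1 + 1 + 1 = 10.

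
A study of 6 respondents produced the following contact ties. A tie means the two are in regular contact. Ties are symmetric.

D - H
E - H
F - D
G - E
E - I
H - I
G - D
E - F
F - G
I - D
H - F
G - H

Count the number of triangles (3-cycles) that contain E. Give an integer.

4

E's neighbors: F, G, H, and I.
Neighbor pairs that are themselves tied: E–F–G; E–F–H; E–G–H; E–H–I. Each forms one triangle with E, for 4 in total.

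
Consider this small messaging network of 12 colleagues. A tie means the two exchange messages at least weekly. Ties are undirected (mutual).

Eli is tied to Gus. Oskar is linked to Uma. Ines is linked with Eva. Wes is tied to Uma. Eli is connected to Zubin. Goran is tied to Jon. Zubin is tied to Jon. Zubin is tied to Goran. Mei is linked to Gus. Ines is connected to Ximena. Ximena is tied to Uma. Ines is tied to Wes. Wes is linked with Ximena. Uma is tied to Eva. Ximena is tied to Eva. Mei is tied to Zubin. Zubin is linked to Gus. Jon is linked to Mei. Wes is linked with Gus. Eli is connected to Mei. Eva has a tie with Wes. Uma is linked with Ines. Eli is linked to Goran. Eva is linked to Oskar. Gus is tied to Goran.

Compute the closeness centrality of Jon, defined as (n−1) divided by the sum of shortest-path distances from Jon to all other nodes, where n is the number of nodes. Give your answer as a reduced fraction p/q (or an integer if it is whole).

Distances from Jon: Eli:2, Eva:4, Goran:1, Gus:2, Ines:4, Mei:1, Oskar:5, Uma:4, Wes:3, Ximena:4, Zubin:1. Sum = 31.
n = 12, so closeness = 11/31.

11/31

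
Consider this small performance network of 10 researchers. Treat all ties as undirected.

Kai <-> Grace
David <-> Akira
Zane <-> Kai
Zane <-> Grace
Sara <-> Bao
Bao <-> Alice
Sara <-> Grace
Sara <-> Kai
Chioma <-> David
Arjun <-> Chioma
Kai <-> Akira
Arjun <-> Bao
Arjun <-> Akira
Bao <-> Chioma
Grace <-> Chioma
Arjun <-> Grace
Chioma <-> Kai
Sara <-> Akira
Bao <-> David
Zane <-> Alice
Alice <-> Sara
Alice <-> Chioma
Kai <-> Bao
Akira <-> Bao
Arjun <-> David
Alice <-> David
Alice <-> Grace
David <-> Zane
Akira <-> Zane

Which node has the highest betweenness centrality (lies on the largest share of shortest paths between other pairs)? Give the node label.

Bao

Unnormalized betweenness of each node: Akira:2, Alice:107/60, Arjun:19/20, Bao:71/30, Chioma:7/5, David:19/12, Grace:127/60, Kai:17/10, Sara:9/10, Zane:6/5.
Bao has the largest value, 71/30, making it the main broker — the node through which the most shortest paths run.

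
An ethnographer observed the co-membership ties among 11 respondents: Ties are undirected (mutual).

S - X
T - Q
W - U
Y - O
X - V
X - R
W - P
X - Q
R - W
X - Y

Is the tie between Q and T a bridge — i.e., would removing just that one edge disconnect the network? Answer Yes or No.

Without the Q–T edge there is no alternate route between Q and T, so the network disconnects. It is a bridge.

Yes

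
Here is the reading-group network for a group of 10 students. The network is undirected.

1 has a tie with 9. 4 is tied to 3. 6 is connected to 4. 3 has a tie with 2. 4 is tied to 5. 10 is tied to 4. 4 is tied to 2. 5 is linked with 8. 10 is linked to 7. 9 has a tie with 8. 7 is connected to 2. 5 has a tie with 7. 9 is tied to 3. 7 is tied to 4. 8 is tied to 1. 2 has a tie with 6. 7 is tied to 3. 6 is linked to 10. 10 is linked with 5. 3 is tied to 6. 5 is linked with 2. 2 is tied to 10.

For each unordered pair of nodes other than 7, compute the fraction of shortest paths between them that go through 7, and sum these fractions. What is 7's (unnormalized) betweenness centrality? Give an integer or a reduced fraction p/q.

Pairs whose geodesics pass through 7 — 9–10: 1/5; 10–3: 1/4; 3–5: 1/3.
All other pairs contribute 0.
Summing the contributions gives betweenness(7) = 47/60.

47/60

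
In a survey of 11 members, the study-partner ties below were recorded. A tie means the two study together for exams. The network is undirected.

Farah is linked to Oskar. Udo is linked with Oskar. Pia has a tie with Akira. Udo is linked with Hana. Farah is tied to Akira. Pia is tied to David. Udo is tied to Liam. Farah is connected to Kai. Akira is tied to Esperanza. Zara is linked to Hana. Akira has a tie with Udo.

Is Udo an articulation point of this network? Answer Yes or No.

Removing Udo leaves {Akira, David, Esperanza, Farah, Kai, Oskar, and Pia} with no path to {Liam}, so the network splits into 3 components. Udo is a cut vertex.

Yes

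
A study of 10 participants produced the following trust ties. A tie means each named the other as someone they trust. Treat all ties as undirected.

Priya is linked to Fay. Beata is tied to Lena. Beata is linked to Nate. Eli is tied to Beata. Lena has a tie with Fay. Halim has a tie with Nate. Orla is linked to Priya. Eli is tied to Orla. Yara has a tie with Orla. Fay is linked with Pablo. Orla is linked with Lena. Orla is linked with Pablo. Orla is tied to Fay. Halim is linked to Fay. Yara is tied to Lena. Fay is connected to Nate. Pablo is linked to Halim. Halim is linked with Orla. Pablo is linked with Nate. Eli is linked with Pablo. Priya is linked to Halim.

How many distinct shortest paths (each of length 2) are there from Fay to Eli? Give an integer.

2

The shortest distance is 2. The length-2 paths are: Fay–Pablo–Eli; Fay–Orla–Eli.
That gives 2 distinct shortest paths.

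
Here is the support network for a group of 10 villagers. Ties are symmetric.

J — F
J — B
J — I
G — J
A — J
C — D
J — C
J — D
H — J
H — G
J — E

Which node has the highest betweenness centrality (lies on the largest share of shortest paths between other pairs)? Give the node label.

J

Unnormalized betweenness of each node: A:0, B:0, C:0, D:0, E:0, F:0, G:0, H:0, I:0, J:34.
J has the largest value, 34, making it the main broker — the node through which the most shortest paths run.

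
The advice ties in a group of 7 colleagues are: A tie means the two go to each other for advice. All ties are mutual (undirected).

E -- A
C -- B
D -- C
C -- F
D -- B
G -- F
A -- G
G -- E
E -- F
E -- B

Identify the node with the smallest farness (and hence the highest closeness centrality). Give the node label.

Farness (sum of distances to all others) for each node — A:12, B:9, C:10, D:12, E:8, F:9, G:10.
The smallest farness is 8, for E, so E has the highest closeness.

E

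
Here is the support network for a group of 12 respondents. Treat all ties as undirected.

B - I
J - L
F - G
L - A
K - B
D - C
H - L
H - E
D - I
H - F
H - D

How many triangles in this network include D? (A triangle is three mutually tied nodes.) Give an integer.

0

D's neighbors are C, H, and I, but none of them are tied to each other, so no triangle contains D.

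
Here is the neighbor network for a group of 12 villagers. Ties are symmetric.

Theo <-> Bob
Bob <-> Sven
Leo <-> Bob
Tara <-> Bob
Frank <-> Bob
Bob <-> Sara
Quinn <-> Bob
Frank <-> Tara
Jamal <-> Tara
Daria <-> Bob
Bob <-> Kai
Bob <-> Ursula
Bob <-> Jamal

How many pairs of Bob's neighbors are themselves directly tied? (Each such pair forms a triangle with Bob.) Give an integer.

Bob's neighbors: Daria, Frank, Jamal, Kai, Leo, Quinn, Sara, Sven, Tara, Theo, and Ursula.
Neighbor pairs that are themselves tied: Bob–Frank–Tara; Bob–Jamal–Tara. Each forms one triangle with Bob, for 2 in total.

2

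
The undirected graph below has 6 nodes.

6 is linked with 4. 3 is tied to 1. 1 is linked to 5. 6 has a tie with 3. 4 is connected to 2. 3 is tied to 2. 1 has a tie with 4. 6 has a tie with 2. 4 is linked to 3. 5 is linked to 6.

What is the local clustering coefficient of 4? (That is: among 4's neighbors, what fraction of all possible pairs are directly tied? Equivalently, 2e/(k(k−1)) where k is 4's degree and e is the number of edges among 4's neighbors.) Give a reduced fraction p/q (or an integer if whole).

4's neighbors: 1, 2, 3, and 6 (k = 4).
Possible neighbor pairs: C(4,2) = 6. Edges among them: 1–3, 2–3, 2–6, 3–6 → e = 4.
Clustering(4) = 4/6 = 2/3.

2/3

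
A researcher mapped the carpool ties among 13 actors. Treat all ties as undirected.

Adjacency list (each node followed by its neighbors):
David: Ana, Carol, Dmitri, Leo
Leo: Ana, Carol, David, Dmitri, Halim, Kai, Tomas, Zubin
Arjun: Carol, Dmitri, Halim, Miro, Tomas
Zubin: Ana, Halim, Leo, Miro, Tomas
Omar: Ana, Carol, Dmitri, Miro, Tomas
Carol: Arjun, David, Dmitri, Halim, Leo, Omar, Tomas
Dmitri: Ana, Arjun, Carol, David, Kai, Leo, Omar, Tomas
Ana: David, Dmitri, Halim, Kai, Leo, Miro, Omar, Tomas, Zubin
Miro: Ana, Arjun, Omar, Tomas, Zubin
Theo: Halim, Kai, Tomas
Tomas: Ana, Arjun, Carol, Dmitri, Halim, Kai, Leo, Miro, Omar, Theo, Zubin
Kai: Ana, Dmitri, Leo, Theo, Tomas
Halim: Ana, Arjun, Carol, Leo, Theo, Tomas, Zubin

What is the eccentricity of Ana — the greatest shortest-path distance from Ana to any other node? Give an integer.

2

Distances from Ana: Arjun:2, Carol:2, David:1, Dmitri:1, Halim:1, Kai:1, Leo:1, Miro:1, Omar:1, Theo:2, Tomas:1, Zubin:1.
The largest is 2 (to Theo, Carol, and Arjun), so the eccentricity of Ana is 2.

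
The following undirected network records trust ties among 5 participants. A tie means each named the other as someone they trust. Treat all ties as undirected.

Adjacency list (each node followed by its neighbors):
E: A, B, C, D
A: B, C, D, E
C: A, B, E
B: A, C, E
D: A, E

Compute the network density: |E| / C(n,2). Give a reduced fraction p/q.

4/5

There are 8 edges and 5 nodes, so the maximum possible is C(5,2) = 10.
Density = 8/10 = 4/5.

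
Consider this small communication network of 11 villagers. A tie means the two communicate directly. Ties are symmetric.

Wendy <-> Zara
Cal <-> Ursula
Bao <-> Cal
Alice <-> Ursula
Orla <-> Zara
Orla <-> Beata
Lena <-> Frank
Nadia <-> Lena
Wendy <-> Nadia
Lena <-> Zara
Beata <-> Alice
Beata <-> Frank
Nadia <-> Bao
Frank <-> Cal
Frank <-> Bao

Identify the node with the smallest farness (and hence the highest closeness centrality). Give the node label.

Frank

Farness (sum of distances to all others) for each node — Alice:25, Bao:20, Beata:19, Cal:20, Frank:17, Lena:19, Nadia:22, Orla:22, Ursula:25, Wendy:25, Zara:22.
The smallest farness is 17, for Frank, so Frank has the highest closeness.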